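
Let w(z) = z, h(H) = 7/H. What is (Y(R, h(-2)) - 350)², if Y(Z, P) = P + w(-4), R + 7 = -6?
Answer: 511225/4 ≈ 1.2781e+5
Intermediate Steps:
R = -13 (R = -7 - 6 = -13)
Y(Z, P) = -4 + P (Y(Z, P) = P - 4 = -4 + P)
(Y(R, h(-2)) - 350)² = ((-4 + 7/(-2)) - 350)² = ((-4 + 7*(-½)) - 350)² = ((-4 - 7/2) - 350)² = (-15/2 - 350)² = (-715/2)² = 511225/4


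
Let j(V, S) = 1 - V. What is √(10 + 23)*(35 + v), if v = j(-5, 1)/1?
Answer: 41*√33 ≈ 235.53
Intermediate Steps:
v = 6 (v = (1 - 1*(-5))/1 = (1 + 5)*1 = 6*1 = 6)
√(10 + 23)*(35 + v) = √(10 + 23)*(35 + 6) = √33*41 = 41*√33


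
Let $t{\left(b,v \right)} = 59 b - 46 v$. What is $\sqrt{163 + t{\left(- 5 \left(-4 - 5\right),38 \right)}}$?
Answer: $\sqrt{1070} \approx 32.711$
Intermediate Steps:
$t{\left(b,v \right)} = - 46 v + 59 b$
$\sqrt{163 + t{\left(- 5 \left(-4 - 5\right),38 \right)}} = \sqrt{163 + \left(\left(-46\right) 38 + 59 \left(- 5 \left(-4 - 5\right)\right)\right)} = \sqrt{163 - \left(1748 - 59 \left(\left(-5\right) \left(-9\right)\right)\right)} = \sqrt{163 + \left(-1748 + 59 \cdot 45\right)} = \sqrt{163 + \left(-1748 + 2655\right)} = \sqrt{163 + 907} = \sqrt{1070}$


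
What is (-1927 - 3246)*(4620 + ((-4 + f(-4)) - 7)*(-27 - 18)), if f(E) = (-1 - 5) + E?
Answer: -28787745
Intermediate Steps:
f(E) = -6 + E
(-1927 - 3246)*(4620 + ((-4 + f(-4)) - 7)*(-27 - 18)) = (-1927 - 3246)*(4620 + ((-4 + (-6 - 4)) - 7)*(-27 - 18)) = -5173*(4620 + ((-4 - 10) - 7)*(-45)) = -5173*(4620 + (-14 - 7)*(-45)) = -5173*(4620 - 21*(-45)) = -5173*(4620 + 945) = -5173*5565 = -28787745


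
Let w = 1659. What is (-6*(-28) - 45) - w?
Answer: -1536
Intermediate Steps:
(-6*(-28) - 45) - w = (-6*(-28) - 45) - 1*1659 = (168 - 45) - 1659 = 123 - 1659 = -1536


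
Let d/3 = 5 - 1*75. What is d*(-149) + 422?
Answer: 31712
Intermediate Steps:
d = -210 (d = 3*(5 - 1*75) = 3*(5 - 75) = 3*(-70) = -210)
d*(-149) + 422 = -210*(-149) + 422 = 31290 + 422 = 31712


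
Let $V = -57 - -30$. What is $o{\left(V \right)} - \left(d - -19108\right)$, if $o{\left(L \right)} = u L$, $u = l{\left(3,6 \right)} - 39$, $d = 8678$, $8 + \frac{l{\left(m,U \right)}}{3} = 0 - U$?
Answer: $-25599$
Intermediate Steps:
$l{\left(m,U \right)} = -24 - 3 U$ ($l{\left(m,U \right)} = -24 + 3 \left(0 - U\right) = -24 + 3 \left(- U\right) = -24 - 3 U$)
$V = -27$ ($V = -57 + 30 = -27$)
$u = -81$ ($u = \left(-24 - 18\right) - 39 = -42 - 39 = -81$)
$o{\left(L \right)} = - 81 L$
$o{\left(V \right)} - \left(d - -19108\right) = \left(-81\right) \left(-27\right) - \left(8678 - -19108\right) = 2187 - \left(8678 + 19108\right) = 2187 - 27786 = -25599$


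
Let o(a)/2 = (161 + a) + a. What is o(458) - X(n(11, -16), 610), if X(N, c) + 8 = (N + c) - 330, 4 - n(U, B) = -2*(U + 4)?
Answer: 1848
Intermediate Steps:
o(a) = 322 + 4*a (o(a) = 2*((161 + a) + a) = 2*(161 + 2*a) = 322 + 4*a)
n(U, B) = 12 + 2*U (n(U, B) = 4 - (-2)*(U + 4) = 4 - (-2)*(4 + U) = 4 - (-8 - 2*U) = 4 + (8 + 2*U) = 12 + 2*U)
X(N, c) = -338 + N + c (X(N, c) = -8 + ((N + c) - 330) = -8 + (-330 + N + c) = -338 + N + c)
o(458) - X(n(11, -16), 610) = (322 + 4*458) - (-338 + (12 + 2*11) + 610) = (322 + 1832) - (-338 + (12 + 22) + 610) = 2154 - (-338 + 34 + 610) = 2154 - 1*306 = 2154 - 306 = 1848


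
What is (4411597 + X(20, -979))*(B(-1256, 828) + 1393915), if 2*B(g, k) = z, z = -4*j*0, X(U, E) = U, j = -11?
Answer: 6149419110555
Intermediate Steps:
z = 0 (z = -4*(-11)*0 = 44*0 = 0)
B(g, k) = 0 (B(g, k) = (1/2)*0 = 0)
(4411597 + X(20, -979))*(B(-1256, 828) + 1393915) = (4411597 + 20)*(0 + 1393915) = 4411617*1393915 = 6149419110555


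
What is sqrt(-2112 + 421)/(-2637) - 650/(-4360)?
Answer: 65/436 - I*sqrt(1691)/2637 ≈ 0.14908 - 0.015594*I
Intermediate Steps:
sqrt(-2112 + 421)/(-2637) - 650/(-4360) = sqrt(-1691)*(-1/2637) - 650*(-1/4360) = (I*sqrt(1691))*(-1/2637) + 65/436 = -I*sqrt(1691)/2637 + 65/436 = 65/436 - I*sqrt(1691)/2637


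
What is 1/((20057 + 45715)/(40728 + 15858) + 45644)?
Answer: 9431/430479526 ≈ 2.1908e-5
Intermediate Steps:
1/((20057 + 45715)/(40728 + 15858) + 45644) = 1/(65772/56586 + 45644) = 1/(65772*(1/56586) + 45644) = 1/(10962/9431 + 45644) = 1/(430479526/9431) = 9431/430479526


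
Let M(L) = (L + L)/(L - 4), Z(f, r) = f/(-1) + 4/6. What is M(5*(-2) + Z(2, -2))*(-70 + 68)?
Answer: -68/23 ≈ -2.9565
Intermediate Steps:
Z(f, r) = 2/3 - f (Z(f, r) = f*(-1) + 4*(1/6) = -f + 2/3 = 2/3 - f)
M(L) = 2*L/(-4 + L) (M(L) = (2*L)/(-4 + L) = 2*L/(-4 + L))
M(5*(-2) + Z(2, -2))*(-70 + 68) = (2*(5*(-2) + (2/3 - 1*2))/(-4 + (5*(-2) + (2/3 - 1*2))))*(-70 + 68) = (2*(-10 + (2/3 - 2))/(-4 + (-10 + (2/3 - 2))))*(-2) = (2*(-10 - 4/3)/(-4 + (-10 - 4/3)))*(-2) = (2*(-34/3)/(-4 - 34/3))*(-2) = (2*(-34/3)/(-46/3))*(-2) = (2*(-34/3)*(-3/46))*(-2) = (34/23)*(-2) = -68/23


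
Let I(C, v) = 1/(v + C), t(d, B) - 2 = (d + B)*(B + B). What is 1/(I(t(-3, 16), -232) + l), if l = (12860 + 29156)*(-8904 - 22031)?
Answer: -186/241756282559 ≈ -7.6937e-10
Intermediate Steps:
l = -1299764960 (l = 42016*(-30935) = -1299764960)
t(d, B) = 2 + 2*B*(B + d) (t(d, B) = 2 + (d + B)*(B + B) = 2 + (B + d)*(2*B) = 2 + 2*B*(B + d))
I(C, v) = 1/(C + v)
1/(I(t(-3, 16), -232) + l) = 1/(1/((2 + 2*16**2 + 2*16*(-3)) - 232) - 1299764960) = 1/(1/((2 + 2*256 - 96) - 232) - 1299764960) = 1/(1/((2 + 512 - 96) - 232) - 1299764960) = 1/(1/(418 - 232) - 1299764960) = 1/(1/186 - 1299764960) = 1/(-241756282559/186) = -186/241756282559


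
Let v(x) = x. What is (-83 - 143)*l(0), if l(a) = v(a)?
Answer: 0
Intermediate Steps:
l(a) = a
(-83 - 143)*l(0) = (-83 - 143)*0 = -226*0 = 0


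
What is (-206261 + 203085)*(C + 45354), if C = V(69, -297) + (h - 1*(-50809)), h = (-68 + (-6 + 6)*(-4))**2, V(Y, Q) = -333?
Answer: -319041904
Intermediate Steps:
h = 4624 (h = (-68 + 0*(-4))**2 = (-68 + 0)**2 = (-68)**2 = 4624)
C = 55100 (C = -333 + (4624 - 1*(-50809)) = -333 + (4624 + 50809) = -333 + 55433 = 55100)
(-206261 + 203085)*(C + 45354) = (-206261 + 203085)*(55100 + 45354) = -3176*100454 = -319041904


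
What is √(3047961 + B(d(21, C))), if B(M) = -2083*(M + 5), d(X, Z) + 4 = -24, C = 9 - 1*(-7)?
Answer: √3095870 ≈ 1759.5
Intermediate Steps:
C = 16 (C = 9 + 7 = 16)
d(X, Z) = -28 (d(X, Z) = -4 - 24 = -28)
B(M) = -10415 - 2083*M (B(M) = -2083*(5 + M) = -10415 - 2083*M)
√(3047961 + B(d(21, C))) = √(3047961 + (-10415 - 2083*(-28))) = √(3047961 + (-10415 + 58324)) = √(3047961 + 47909) = √3095870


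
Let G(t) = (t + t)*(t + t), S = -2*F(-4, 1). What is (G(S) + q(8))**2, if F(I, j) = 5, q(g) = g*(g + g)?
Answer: 278784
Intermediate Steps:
q(g) = 2*g**2 (q(g) = g*(2*g) = 2*g**2)
S = -10 (S = -2*5 = -10)
G(t) = 4*t**2 (G(t) = (2*t)*(2*t) = 4*t**2)
(G(S) + q(8))**2 = (4*(-10)**2 + 2*8**2)**2 = (4*100 + 2*64)**2 = (400 + 128)**2 = 528**2 = 278784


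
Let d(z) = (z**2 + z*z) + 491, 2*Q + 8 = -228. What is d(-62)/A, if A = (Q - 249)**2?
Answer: 8179/134689 ≈ 0.060725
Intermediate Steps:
Q = -118 (Q = -4 + (1/2)*(-228) = -4 - 114 = -118)
d(z) = 491 + 2*z**2 (d(z) = (z**2 + z**2) + 491 = 2*z**2 + 491 = 491 + 2*z**2)
A = 134689 (A = (-118 - 249)**2 = (-367)**2 = 134689)
d(-62)/A = (491 + 2*(-62)**2)/134689 = (491 + 2*3844)*(1/134689) = (491 + 7688)*(1/134689) = 8179*(1/134689) = 8179/134689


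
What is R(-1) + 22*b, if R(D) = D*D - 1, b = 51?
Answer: 1122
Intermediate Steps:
R(D) = -1 + D² (R(D) = D² - 1 = -1 + D²)
R(-1) + 22*b = (-1 + (-1)²) + 22*51 = (-1 + 1) + 1122 = 0 + 1122 = 1122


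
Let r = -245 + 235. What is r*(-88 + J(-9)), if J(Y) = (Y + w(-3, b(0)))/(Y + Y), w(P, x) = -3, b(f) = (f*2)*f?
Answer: 2620/3 ≈ 873.33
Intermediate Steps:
b(f) = 2*f² (b(f) = (2*f)*f = 2*f²)
r = -10
J(Y) = (-3 + Y)/(2*Y) (J(Y) = (Y - 3)/(Y + Y) = (-3 + Y)/((2*Y)) = (-3 + Y)*(1/(2*Y)) = (-3 + Y)/(2*Y))
r*(-88 + J(-9)) = -10*(-88 + (½)*(-3 - 9)/(-9)) = -10*(-88 + (½)*(-⅑)*(-12)) = -10*(-88 + ⅔) = -10*(-262/3) = 2620/3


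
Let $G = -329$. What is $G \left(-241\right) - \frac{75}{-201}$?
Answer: $\frac{5312388}{67} \approx 79289.0$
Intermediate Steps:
$G \left(-241\right) - \frac{75}{-201} = \left(-329\right) \left(-241\right) - \frac{75}{-201} = 79289 - - \frac{25}{67} = 79289 + \frac{25}{67} = \frac{5312388}{67}$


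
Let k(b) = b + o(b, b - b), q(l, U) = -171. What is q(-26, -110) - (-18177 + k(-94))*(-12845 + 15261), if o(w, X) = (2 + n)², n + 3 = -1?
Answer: 44132901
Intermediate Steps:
n = -4 (n = -3 - 1 = -4)
o(w, X) = 4 (o(w, X) = (2 - 4)² = (-2)² = 4)
k(b) = 4 + b (k(b) = b + 4 = 4 + b)
q(-26, -110) - (-18177 + k(-94))*(-12845 + 15261) = -171 - (-18177 + (4 - 94))*(-12845 + 15261) = -171 - (-18177 - 90)*2416 = -171 - (-18267)*2416 = -171 - 1*(-44133072) = -171 + 44133072 = 44132901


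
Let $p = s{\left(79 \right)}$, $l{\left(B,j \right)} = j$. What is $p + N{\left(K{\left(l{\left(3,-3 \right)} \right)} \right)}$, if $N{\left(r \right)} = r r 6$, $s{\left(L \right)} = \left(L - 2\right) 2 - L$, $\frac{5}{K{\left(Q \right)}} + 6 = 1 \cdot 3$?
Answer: $\frac{275}{3} \approx 91.667$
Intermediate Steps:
$K{\left(Q \right)} = - \frac{5}{3}$ ($K{\left(Q \right)} = \frac{5}{-6 + 1 \cdot 3} = \frac{5}{-6 + 3} = \frac{5}{-3} = 5 \left(- \frac{1}{3}\right) = - \frac{5}{3}$)
$s{\left(L \right)} = -4 + L$ ($s{\left(L \right)} = \left(-2 + L\right) 2 - L = \left(-4 + 2 L\right) - L = -4 + L$)
$N{\left(r \right)} = 6 r^{2}$ ($N{\left(r \right)} = r 6 r = 6 r^{2}$)
$p = 75$ ($p = -4 + 79 = 75$)
$p + N{\left(K{\left(l{\left(3,-3 \right)} \right)} \right)} = 75 + 6 \left(- \frac{5}{3}\right)^{2} = 75 + 6 \cdot \frac{25}{9} = 75 + \frac{50}{3} = \frac{275}{3}$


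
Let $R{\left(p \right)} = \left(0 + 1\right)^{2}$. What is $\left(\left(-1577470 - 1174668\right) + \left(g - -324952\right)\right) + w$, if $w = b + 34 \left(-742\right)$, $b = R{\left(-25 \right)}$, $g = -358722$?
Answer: $-2811135$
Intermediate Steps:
$R{\left(p \right)} = 1$ ($R{\left(p \right)} = 1^{2} = 1$)
$b = 1$
$w = -25227$ ($w = 1 + 34 \left(-742\right) = 1 - 25228 = -25227$)
$\left(\left(-1577470 - 1174668\right) + \left(g - -324952\right)\right) + w = \left(\left(-1577470 - 1174668\right) - 33770\right) - 25227 = \left(-2752138 + \left(-358722 + 324952\right)\right) - 25227 = \left(-2752138 - 33770\right) - 25227 = -2785908 - 25227 = -2811135$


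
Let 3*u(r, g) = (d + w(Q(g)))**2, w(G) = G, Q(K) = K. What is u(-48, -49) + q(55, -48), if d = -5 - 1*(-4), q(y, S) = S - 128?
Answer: 1972/3 ≈ 657.33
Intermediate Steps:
q(y, S) = -128 + S
d = -1 (d = -5 + 4 = -1)
u(r, g) = (-1 + g)**2/3
u(-48, -49) + q(55, -48) = (-1 - 49)**2/3 + (-128 - 48) = (1/3)*(-50)**2 - 176 = (1/3)*2500 - 176 = 2500/3 - 176 = 1972/3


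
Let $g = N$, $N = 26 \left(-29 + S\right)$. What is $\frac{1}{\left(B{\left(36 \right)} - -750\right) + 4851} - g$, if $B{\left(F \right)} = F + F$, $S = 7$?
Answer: $\frac{3244957}{5673} \approx 572.0$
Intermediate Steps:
$B{\left(F \right)} = 2 F$
$N = -572$ ($N = 26 \left(-29 + 7\right) = 26 \left(-22\right) = -572$)
$g = -572$
$\frac{1}{\left(B{\left(36 \right)} - -750\right) + 4851} - g = \frac{1}{\left(2 \cdot 36 - -750\right) + 4851} - -572 = \frac{1}{\left(72 + 750\right) + 4851} + 572 = \frac{1}{822 + 4851} + 572 = \frac{1}{5673} + 572 = \frac{3244957}{5673}$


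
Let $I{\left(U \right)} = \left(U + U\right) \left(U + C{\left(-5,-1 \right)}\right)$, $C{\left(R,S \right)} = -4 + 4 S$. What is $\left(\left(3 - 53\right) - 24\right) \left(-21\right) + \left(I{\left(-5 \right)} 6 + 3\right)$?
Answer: $2337$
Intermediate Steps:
$I{\left(U \right)} = 2 U \left(-8 + U\right)$ ($I{\left(U \right)} = \left(U + U\right) \left(U + \left(-4 + 4 \left(-1\right)\right)\right) = 2 U \left(U - 8\right) = 2 U \left(-8 + U\right)$)
$\left(\left(3 - 53\right) - 24\right) \left(-21\right) + \left(I{\left(-5 \right)} 6 + 3\right) = \left(\left(3 - 53\right) - 24\right) \left(-21\right) + \left(2 \left(-5\right) \left(-8 - 5\right) 6 + 3\right) = \left(-50 - 24\right) \left(-21\right) + \left(2 \left(-5\right) \left(-13\right) 6 + 3\right) = \left(-74\right) \left(-21\right) + \left(130 \cdot 6 + 3\right) = 1554 + \left(780 + 3\right) = 1554 + 783 = 2337$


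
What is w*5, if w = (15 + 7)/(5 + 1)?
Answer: 55/3 ≈ 18.333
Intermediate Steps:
w = 11/3 (w = 22/6 = 22*(⅙) = 11/3 ≈ 3.6667)
w*5 = (11/3)*5 = 55/3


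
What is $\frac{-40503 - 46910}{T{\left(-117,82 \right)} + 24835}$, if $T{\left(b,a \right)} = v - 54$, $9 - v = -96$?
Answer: $- \frac{87413}{24886} \approx -3.5125$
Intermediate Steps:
$v = 105$ ($v = 9 - -96 = 9 + 96 = 105$)
$T{\left(b,a \right)} = 51$ ($T{\left(b,a \right)} = 105 - 54 = 51$)
$\frac{-40503 - 46910}{T{\left(-117,82 \right)} + 24835} = \frac{-40503 - 46910}{51 + 24835} = - \frac{87413}{24886}$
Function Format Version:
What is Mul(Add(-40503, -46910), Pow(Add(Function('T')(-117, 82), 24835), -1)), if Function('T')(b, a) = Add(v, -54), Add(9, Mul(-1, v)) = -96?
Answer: Rational(-87413, 24886) ≈ -3.5125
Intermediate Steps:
v = 105 (v = Add(9, Mul(-1, -96)) = Add(9, 96) = 105)
Function('T')(b, a) = 51 (Function('T')(b, a) = Add(105, -54) = 51)
Mul(Add(-40503, -46910), Pow(Add(Function('T')(-117, 82), 24835), -1)) = Mul(Add(-40503, -46910), Pow(Add(51, 24835), -1)) = Mul(-87413, Pow(24886, -1)) = Mul(-87413, Rational(1, 24886)) = Rational(-87413, 24886)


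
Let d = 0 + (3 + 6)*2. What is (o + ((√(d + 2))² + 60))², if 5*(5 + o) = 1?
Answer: 141376/25 ≈ 5655.0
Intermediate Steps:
d = 18 (d = 0 + 9*2 = 0 + 18 = 18)
o = -24/5 (o = -5 + (⅕)*1 = -5 + ⅕ = -24/5 ≈ -4.8000)
(o + ((√(d + 2))² + 60))² = (-24/5 + ((√(18 + 2))² + 60))² = (-24/5 + ((√20)² + 60))² = (-24/5 + ((2*√5)² + 60))² = (-24/5 + (20 + 60))² = (-24/5 + 80)² = (376/5)² = 141376/25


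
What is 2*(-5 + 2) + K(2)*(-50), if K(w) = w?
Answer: -106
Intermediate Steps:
2*(-5 + 2) + K(2)*(-50) = 2*(-5 + 2) + 2*(-50) = 2*(-3) - 100 = -6 - 100 = -106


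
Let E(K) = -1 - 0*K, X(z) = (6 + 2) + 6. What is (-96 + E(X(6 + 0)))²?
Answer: 9409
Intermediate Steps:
X(z) = 14 (X(z) = 8 + 6 = 14)
E(K) = -1 (E(K) = -1 - 1*0 = -1 + 0 = -1)
(-96 + E(X(6 + 0)))² = (-96 - 1)² = (-97)² = 9409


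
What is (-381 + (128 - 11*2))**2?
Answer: 75625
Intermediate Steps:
(-381 + (128 - 11*2))**2 = (-381 + (128 - 22))**2 = (-381 + 106)**2 = (-275)**2 = 75625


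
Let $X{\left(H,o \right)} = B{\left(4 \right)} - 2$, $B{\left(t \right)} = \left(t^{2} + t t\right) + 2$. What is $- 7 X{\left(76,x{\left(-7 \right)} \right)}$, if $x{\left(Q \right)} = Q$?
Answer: $-224$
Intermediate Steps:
$B{\left(t \right)} = 2 + 2 t^{2}$ ($B{\left(t \right)} = \left(t^{2} + t^{2}\right) + 2 = 2 t^{2} + 2 = 2 + 2 t^{2}$)
$X{\left(H,o \right)} = 32$ ($X{\left(H,o \right)} = \left(2 + 2 \cdot 4^{2}\right) - 2 = \left(2 + 2 \cdot 16\right) - 2 = \left(2 + 32\right) - 2 = 34 - 2 = 32$)
$- 7 X{\left(76,x{\left(-7 \right)} \right)} = \left(-7\right) 32 = -224$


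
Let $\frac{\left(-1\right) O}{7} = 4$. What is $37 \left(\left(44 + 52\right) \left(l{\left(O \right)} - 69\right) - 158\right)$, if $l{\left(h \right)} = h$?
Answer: $-350390$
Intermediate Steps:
$O = -28$ ($O = \left(-7\right) 4 = -28$)
$37 \left(\left(44 + 52\right) \left(l{\left(O \right)} - 69\right) - 158\right) = 37 \left(\left(44 + 52\right) \left(-28 - 69\right) - 158\right) = 37 \left(96 \left(-97\right) - 158\right) = 37 \left(-9312 - 158\right) = 37 \left(-9470\right) = -350390$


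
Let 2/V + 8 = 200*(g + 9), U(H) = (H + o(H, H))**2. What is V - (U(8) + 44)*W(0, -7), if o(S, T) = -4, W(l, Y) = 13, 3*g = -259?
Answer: -18105363/23212 ≈ -780.00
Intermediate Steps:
g = -259/3 (g = (1/3)*(-259) = -259/3 ≈ -86.333)
U(H) = (-4 + H)**2 (U(H) = (H - 4)**2 = (-4 + H)**2)
V = -3/23212 (V = 2/(-8 + 200*(-259/3 + 9)) = 2/(-8 + 200*(-232/3)) = 2/(-8 - 46400/3) = 2/(-46424/3) = 2*(-3/46424) = -3/23212 ≈ -0.00012924)
V - (U(8) + 44)*W(0, -7) = -3/23212 - ((-4 + 8)**2 + 44)*13 = -3/23212 - (4**2 + 44)*13 = -3/23212 - (16 + 44)*13 = -3/23212 - 60*13 = -3/23212 - 1*780 = -3/23212 - 780 = -18105363/23212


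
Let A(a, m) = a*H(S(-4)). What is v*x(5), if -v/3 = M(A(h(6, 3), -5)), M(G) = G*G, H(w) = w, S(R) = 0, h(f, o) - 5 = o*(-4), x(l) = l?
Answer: 0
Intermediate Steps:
h(f, o) = 5 - 4*o (h(f, o) = 5 + o*(-4) = 5 - 4*o)
A(a, m) = 0 (A(a, m) = a*0 = 0)
M(G) = G**2
v = 0 (v = -3*0**2 = -3*0 = 0)
v*x(5) = 0*5 = 0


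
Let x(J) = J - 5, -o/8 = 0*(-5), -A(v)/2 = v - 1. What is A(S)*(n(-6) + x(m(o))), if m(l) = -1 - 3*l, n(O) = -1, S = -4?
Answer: -70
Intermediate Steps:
A(v) = 2 - 2*v (A(v) = -2*(v - 1) = -2*(-1 + v) = 2 - 2*v)
o = 0 (o = -0*(-5) = -8*0 = 0)
x(J) = -5 + J
A(S)*(n(-6) + x(m(o))) = (2 - 2*(-4))*(-1 + (-5 + (-1 - 3*0))) = (2 + 8)*(-1 + (-5 + (-1 + 0))) = 10*(-1 + (-5 - 1)) = 10*(-1 - 6) = 10*(-7) = -70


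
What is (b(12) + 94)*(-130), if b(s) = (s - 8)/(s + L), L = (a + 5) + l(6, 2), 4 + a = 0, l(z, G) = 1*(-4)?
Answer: -110500/9 ≈ -12278.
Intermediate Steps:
l(z, G) = -4
a = -4 (a = -4 + 0 = -4)
L = -3 (L = (-4 + 5) - 4 = 1 - 4 = -3)
b(s) = (-8 + s)/(-3 + s) (b(s) = (s - 8)/(s - 3) = (-8 + s)/(-3 + s))
(b(12) + 94)*(-130) = ((-8 + 12)/(-3 + 12) + 94)*(-130) = (4/9 + 94)*(-130) = (850/9)*(-130) = -110500/9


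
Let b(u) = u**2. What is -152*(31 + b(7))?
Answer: -12160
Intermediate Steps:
-152*(31 + b(7)) = -152*(31 + 7**2) = -152*(31 + 49) = -152*80 = -12160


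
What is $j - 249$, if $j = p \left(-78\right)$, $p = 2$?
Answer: $-405$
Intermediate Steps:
$j = -156$ ($j = 2 \left(-78\right) = -156$)
$j - 249 = -156 - 249 = -405$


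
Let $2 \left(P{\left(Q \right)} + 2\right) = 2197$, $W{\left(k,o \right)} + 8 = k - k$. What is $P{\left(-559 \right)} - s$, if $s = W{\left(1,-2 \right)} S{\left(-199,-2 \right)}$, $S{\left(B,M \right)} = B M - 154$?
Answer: $\frac{6097}{2} \approx 3048.5$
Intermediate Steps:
$S{\left(B,M \right)} = -154 + B M$
$W{\left(k,o \right)} = -8$ ($W{\left(k,o \right)} = -8 + \left(k - k\right) = -8 + 0 = -8$)
$P{\left(Q \right)} = \frac{2193}{2}$ ($P{\left(Q \right)} = -2 + \frac{1}{2} \cdot 2197 = -2 + \frac{2197}{2} = \frac{2193}{2}$)
$s = -1952$ ($s = - 8 \left(-154 - -398\right) = - 8 \left(-154 + 398\right) = \left(-8\right) 244 = -1952$)
$P{\left(-559 \right)} - s = \frac{2193}{2} - -1952 = \frac{2193}{2} + 1952 = \frac{6097}{2}$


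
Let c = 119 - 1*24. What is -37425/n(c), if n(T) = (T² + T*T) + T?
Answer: -7485/3629 ≈ -2.0626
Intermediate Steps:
c = 95 (c = 119 - 24 = 95)
n(T) = T + 2*T² (n(T) = (T² + T²) + T = 2*T² + T = T + 2*T²)
-37425/n(c) = -37425*1/(95*(1 + 2*95)) = -37425*1/(95*(1 + 190)) = -37425/(95*191) = -37425/18145 = -37425*1/18145 = -7485/3629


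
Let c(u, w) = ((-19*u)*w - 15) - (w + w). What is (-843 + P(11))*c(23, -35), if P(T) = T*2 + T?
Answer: -12433500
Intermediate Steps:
c(u, w) = -15 - 2*w - 19*u*w (c(u, w) = (-19*u*w - 15) - 2*w = (-15 - 19*u*w) - 2*w = -15 - 2*w - 19*u*w)
P(T) = 3*T (P(T) = 2*T + T = 3*T)
(-843 + P(11))*c(23, -35) = (-843 + 3*11)*(-15 - 2*(-35) - 19*23*(-35)) = (-843 + 33)*(-15 + 70 + 15295) = -810*15350 = -12433500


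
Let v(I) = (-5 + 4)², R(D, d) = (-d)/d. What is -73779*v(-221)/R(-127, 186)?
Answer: 73779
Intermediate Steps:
R(D, d) = -1
v(I) = 1 (v(I) = (-1)² = 1)
-73779*v(-221)/R(-127, 186) = -73779/((-1/1)) = -73779/((-1*1)) = -73779/(-1) = -73779*(-1) = 73779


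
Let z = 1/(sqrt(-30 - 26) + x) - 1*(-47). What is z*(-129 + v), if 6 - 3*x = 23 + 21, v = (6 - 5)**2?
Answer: -2926144/487 + 576*I*sqrt(14)/487 ≈ -6008.5 + 4.4255*I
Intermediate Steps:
v = 1 (v = 1**2 = 1)
x = -38/3 (x = 2 - (23 + 21)/3 = 2 - 1/3*44 = 2 - 44/3 = -38/3 ≈ -12.667)
z = 47 + 1/(-38/3 + 2*I*sqrt(14)) (z = 1/(sqrt(-30 - 26) - 38/3) - 1*(-47) = 1/(sqrt(-56) - 38/3) + 47 = 1/(2*I*sqrt(14) - 38/3) + 47 = 1/(-38/3 + 2*I*sqrt(14)) + 47 = 47 + 1/(-38/3 + 2*I*sqrt(14)) ≈ 46.941 - 0.034574*I)
z*(-129 + v) = (45721/974 - 9*I*sqrt(14)/974)*(-129 + 1) = (45721/974 - 9*I*sqrt(14)/974)*(-128) = -2926144/487 + 576*I*sqrt(14)/487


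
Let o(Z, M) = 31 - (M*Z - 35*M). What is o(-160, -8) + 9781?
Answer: 8252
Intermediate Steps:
o(Z, M) = 31 + 35*M - M*Z (o(Z, M) = 31 - (-35*M + M*Z) = 31 + (35*M - M*Z) = 31 + 35*M - M*Z)
o(-160, -8) + 9781 = (31 + 35*(-8) - 1*(-8)*(-160)) + 9781 = (31 - 280 - 1280) + 9781 = -1529 + 9781 = 8252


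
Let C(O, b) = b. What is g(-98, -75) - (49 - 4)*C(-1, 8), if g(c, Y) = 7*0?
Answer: -360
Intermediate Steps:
g(c, Y) = 0
g(-98, -75) - (49 - 4)*C(-1, 8) = 0 - (49 - 4)*8 = 0 - 45*8 = 0 - 1*360 = 0 - 360 = -360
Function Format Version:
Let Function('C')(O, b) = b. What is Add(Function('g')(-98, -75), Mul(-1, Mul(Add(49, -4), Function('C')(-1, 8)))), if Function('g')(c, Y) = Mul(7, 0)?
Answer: -360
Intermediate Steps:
Function('g')(c, Y) = 0
Add(Function('g')(-98, -75), Mul(-1, Mul(Add(49, -4), Function('C')(-1, 8)))) = Add(0, Mul(-1, Mul(Add(49, -4), 8))) = Add(0, Mul(-1, Mul(45, 8))) = Add(0, Mul(-1, 360)) = Add(0, -360) = -360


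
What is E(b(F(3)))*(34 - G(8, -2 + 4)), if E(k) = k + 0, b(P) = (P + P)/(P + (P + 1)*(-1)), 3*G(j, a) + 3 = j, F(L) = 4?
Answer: -776/3 ≈ -258.67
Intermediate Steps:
G(j, a) = -1 + j/3
b(P) = -2*P (b(P) = (2*P)/(P + (1 + P)*(-1)) = (2*P)/(P + (-1 - P)) = (2*P)/(-1) = (2*P)*(-1) = -2*P)
E(k) = k
E(b(F(3)))*(34 - G(8, -2 + 4)) = (-2*4)*(34 - (-1 + (⅓)*8)) = -8*(34 - (-1 + 8/3)) = -8*(34 - 1*5/3) = -8*(34 - 5/3) = -8*97/3 = -776/3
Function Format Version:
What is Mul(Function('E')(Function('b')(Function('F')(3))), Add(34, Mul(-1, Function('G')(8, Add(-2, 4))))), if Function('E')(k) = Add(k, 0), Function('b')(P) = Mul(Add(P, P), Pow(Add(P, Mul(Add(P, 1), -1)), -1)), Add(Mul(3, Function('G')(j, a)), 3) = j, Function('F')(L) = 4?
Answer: Rational(-776, 3) ≈ -258.67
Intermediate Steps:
Function('G')(j, a) = Add(-1, Mul(Rational(1, 3), j))
Function('b')(P) = Mul(-2, P) (Function('b')(P) = Mul(Mul(2, P), Pow(Add(P, Mul(Add(1, P), -1)), -1)) = Mul(Mul(2, P), Pow(Add(P, Add(-1, Mul(-1, P))), -1)) = Mul(Mul(2, P), Pow(-1, -1)) = Mul(Mul(2, P), -1) = Mul(-2, P))
Function('E')(k) = k
Mul(Function('E')(Function('b')(Function('F')(3))), Add(34, Mul(-1, Function('G')(8, Add(-2, 4))))) = Mul(Mul(-2, 4), Add(34, Mul(-1, Add(-1, Mul(Rational(1, 3), 8))))) = Mul(-8, Add(34, Mul(-1, Add(-1, Rational(8, 3))))) = Mul(-8, Add(34, Mul(-1, Rational(5, 3)))) = Mul(-8, Add(34, Rational(-5, 3))) = Mul(-8, Rational(97, 3)) = Rational(-776, 3)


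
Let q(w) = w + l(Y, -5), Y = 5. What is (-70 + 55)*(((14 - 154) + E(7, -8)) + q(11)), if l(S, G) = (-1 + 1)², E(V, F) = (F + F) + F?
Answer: 2295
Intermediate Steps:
E(V, F) = 3*F (E(V, F) = 2*F + F = 3*F)
l(S, G) = 0 (l(S, G) = 0² = 0)
q(w) = w (q(w) = w + 0 = w)
(-70 + 55)*(((14 - 154) + E(7, -8)) + q(11)) = (-70 + 55)*(((14 - 154) + 3*(-8)) + 11) = -15*((-140 - 24) + 11) = -15*(-164 + 11) = -15*(-153) = 2295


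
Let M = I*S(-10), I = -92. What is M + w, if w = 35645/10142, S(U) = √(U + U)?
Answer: 35645/10142 - 184*I*√5 ≈ 3.5146 - 411.44*I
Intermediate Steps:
S(U) = √2*√U (S(U) = √(2*U) = √2*√U)
w = 35645/10142 (w = 35645*(1/10142) = 35645/10142 ≈ 3.5146)
M = -184*I*√5 (M = -92*√2*√(-10) = -92*√2*I*√10 = -184*I*√5 ≈ -411.44*I)
M + w = -184*I*√5 + 35645/10142 = 35645/10142 - 184*I*√5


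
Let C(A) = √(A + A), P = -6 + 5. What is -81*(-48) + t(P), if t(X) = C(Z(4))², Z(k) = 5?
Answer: 3898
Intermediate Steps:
P = -1
C(A) = √2*√A (C(A) = √(2*A) = √2*√A)
t(X) = 10 (t(X) = (√2*√5)² = (√10)² = 10)
-81*(-48) + t(P) = -81*(-48) + 10 = 3888 + 10 = 3898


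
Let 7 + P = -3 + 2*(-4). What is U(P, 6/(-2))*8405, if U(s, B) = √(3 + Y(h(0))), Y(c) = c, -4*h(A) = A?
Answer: 8405*√3 ≈ 14558.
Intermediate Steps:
h(A) = -A/4
P = -18 (P = -7 + (-3 + 2*(-4)) = -7 + (-3 - 8) = -7 - 11 = -18)
U(s, B) = √3 (U(s, B) = √(3 - ¼*0) = √(3 + 0) = √3)
U(P, 6/(-2))*8405 = √3*8405 = 8405*√3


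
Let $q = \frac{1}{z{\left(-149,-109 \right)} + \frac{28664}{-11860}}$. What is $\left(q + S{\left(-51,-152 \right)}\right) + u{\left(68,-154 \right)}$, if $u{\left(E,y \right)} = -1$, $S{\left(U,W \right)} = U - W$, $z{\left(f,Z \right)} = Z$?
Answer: $\frac{33032135}{330351} \approx 99.991$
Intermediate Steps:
$q = - \frac{2965}{330351}$ ($q = \frac{1}{-109 + \frac{28664}{-11860}} = \frac{1}{-109 + 28664 \left(- \frac{1}{11860}\right)} = \frac{1}{-109 - \frac{7166}{2965}} = \frac{1}{- \frac{330351}{2965}} = - \frac{2965}{330351} \approx -0.0089753$)
$\left(q + S{\left(-51,-152 \right)}\right) + u{\left(68,-154 \right)} = \left(- \frac{2965}{330351} - -101\right) - 1 = \left(- \frac{2965}{330351} + \left(-51 + 152\right)\right) - 1 = \left(- \frac{2965}{330351} + 101\right) - 1 = \frac{33362486}{330351} - 1 = \frac{33032135}{330351}$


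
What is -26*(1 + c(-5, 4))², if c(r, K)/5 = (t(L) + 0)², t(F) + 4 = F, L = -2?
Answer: -851786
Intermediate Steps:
t(F) = -4 + F
c(r, K) = 180 (c(r, K) = 5*((-4 - 2) + 0)² = 5*(-6 + 0)² = 5*(-6)² = 5*36 = 180)
-26*(1 + c(-5, 4))² = -26*(1 + 180)² = -26*181² = -26*32761 = -851786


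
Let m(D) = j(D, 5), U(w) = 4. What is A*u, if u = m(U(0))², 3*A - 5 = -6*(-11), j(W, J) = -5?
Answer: 1775/3 ≈ 591.67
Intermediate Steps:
A = 71/3 (A = 5/3 + (-6*(-11))/3 = 5/3 + (⅓)*66 = 5/3 + 22 = 71/3 ≈ 23.667)
m(D) = -5
u = 25 (u = (-5)² = 25)
A*u = (71/3)*25 = 1775/3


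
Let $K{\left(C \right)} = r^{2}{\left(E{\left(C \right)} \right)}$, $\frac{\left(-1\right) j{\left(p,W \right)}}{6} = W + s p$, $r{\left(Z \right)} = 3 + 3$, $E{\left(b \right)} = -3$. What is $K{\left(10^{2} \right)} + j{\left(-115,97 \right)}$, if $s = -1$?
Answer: $-1236$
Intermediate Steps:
$r{\left(Z \right)} = 6$
$j{\left(p,W \right)} = - 6 W + 6 p$ ($j{\left(p,W \right)} = - 6 \left(W - p\right) = - 6 W + 6 p$)
$K{\left(C \right)} = 36$ ($K{\left(C \right)} = 6^{2} = 36$)
$K{\left(10^{2} \right)} + j{\left(-115,97 \right)} = 36 + \left(\left(-6\right) 97 + 6 \left(-115\right)\right) = 36 - 1272 = -1236$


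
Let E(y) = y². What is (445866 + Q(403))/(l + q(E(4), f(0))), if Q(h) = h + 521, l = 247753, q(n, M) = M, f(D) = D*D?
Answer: 446790/247753 ≈ 1.8034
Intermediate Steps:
f(D) = D²
Q(h) = 521 + h
(445866 + Q(403))/(l + q(E(4), f(0))) = (445866 + (521 + 403))/(247753 + 0²) = (445866 + 924)/(247753 + 0) = 446790/247753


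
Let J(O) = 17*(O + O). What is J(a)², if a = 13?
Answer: 195364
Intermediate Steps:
J(O) = 34*O (J(O) = 17*(2*O) = 34*O)
J(a)² = (34*13)² = 442² = 195364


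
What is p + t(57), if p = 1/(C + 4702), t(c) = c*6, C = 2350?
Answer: 2411785/7052 ≈ 342.00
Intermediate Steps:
t(c) = 6*c
p = 1/7052 (p = 1/(2350 + 4702) = 1/7052 ≈ 0.00014180)
p + t(57) = 1/7052 + 6*57 = 1/7052 + 342 = 2411785/7052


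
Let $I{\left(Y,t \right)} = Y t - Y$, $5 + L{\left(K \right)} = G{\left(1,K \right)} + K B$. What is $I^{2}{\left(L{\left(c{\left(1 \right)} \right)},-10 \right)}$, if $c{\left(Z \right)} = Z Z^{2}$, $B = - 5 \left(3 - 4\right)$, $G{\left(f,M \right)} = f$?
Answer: $121$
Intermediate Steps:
$B = 5$ ($B = \left(-5\right) \left(-1\right) = 5$)
$c{\left(Z \right)} = Z^{3}$
$L{\left(K \right)} = -4 + 5 K$ ($L{\left(K \right)} = -5 + \left(1 + K 5\right) = -5 + \left(1 + 5 K\right) = -4 + 5 K$)
$I{\left(Y,t \right)} = - Y + Y t$
$I^{2}{\left(L{\left(c{\left(1 \right)} \right)},-10 \right)} = \left(\left(-4 + 5 \cdot 1^{3}\right) \left(-1 - 10\right)\right)^{2} = \left(\left(-4 + 5 \cdot 1\right) \left(-11\right)\right)^{2} = \left(\left(-4 + 5\right) \left(-11\right)\right)^{2} = \left(1 \left(-11\right)\right)^{2} = \left(-11\right)^{2} = 121$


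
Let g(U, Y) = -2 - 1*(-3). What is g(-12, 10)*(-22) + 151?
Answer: 129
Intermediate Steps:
g(U, Y) = 1 (g(U, Y) = -2 + 3 = 1)
g(-12, 10)*(-22) + 151 = 1*(-22) + 151 = -22 + 151 = 129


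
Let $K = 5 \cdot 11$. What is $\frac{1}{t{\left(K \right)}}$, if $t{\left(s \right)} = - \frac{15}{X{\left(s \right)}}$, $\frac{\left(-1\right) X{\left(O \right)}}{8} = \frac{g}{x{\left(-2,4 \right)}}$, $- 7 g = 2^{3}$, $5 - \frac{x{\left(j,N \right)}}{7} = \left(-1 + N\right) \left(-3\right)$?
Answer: $- \frac{32}{5145} \approx -0.0062196$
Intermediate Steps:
$x{\left(j,N \right)} = 14 + 21 N$ ($x{\left(j,N \right)} = 35 - 7 \left(-1 + N\right) \left(-3\right) = 35 - 7 \left(3 - 3 N\right) = 35 + \left(-21 + 21 N\right) = 14 + 21 N$)
$g = - \frac{8}{7}$ ($g = - \frac{2^{3}}{7} = \left(- \frac{1}{7}\right) 8 = - \frac{8}{7} \approx -1.1429$)
$X{\left(O \right)} = \frac{32}{343}$ ($X{\left(O \right)} = - 8 \left(- \frac{8}{7 \left(14 + 21 \cdot 4\right)}\right) = - 8 \left(- \frac{8}{7 \left(14 + 84\right)}\right) = - 8 \left(- \frac{8}{7 \cdot 98}\right) = - 8 \left(\left(- \frac{8}{7}\right) \frac{1}{98}\right) = \left(-8\right) \left(- \frac{4}{343}\right) = \frac{32}{343}$)
$K = 55$
$t{\left(s \right)} = - \frac{5145}{32}$ ($t{\left(s \right)} = - \frac{15}{\frac{32}{343}} = \left(-15\right) \frac{343}{32} = - \frac{5145}{32}$)
$\frac{1}{t{\left(K \right)}} = \frac{1}{- \frac{5145}{32}} = - \frac{32}{5145}$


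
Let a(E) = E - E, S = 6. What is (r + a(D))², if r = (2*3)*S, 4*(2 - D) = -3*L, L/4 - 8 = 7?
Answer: 1296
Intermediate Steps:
L = 60 (L = 32 + 4*7 = 32 + 28 = 60)
D = 47 (D = 2 - (-3)*60/4 = 2 - ¼*(-180) = 2 + 45 = 47)
a(E) = 0
r = 36 (r = (2*3)*6 = 6*6 = 36)
(r + a(D))² = (36 + 0)² = 36² = 1296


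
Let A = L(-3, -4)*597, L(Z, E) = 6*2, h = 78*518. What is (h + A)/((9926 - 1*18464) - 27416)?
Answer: -23784/17977 ≈ -1.3230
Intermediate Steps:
h = 40404
L(Z, E) = 12
A = 7164 (A = 12*597 = 7164)
(h + A)/((9926 - 1*18464) - 27416) = (40404 + 7164)/((9926 - 1*18464) - 27416) = 47568/((9926 - 18464) - 27416) = 47568/(-8538 - 27416) = 47568/(-35954) = 47568*(-1/35954) = -23784/17977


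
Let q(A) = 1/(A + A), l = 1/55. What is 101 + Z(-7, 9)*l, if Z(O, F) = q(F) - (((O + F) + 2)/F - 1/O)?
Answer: 699863/6930 ≈ 100.99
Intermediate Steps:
l = 1/55 ≈ 0.018182
q(A) = 1/(2*A)
Z(O, F) = 1/O + 1/(2*F) - (2 + F + O)/F (Z(O, F) = 1/(2*F) - (((O + F) + 2)/F - 1/O) = 1/(2*F) - (((F + O) + 2)/F - 1/O) = 1/(2*F) - ((2 + F + O)/F - 1/O) = 1/(2*F) - (-1/O + (2 + F + O)/F) = 1/(2*F) + (1/O - (2 + F + O)/F) = 1/O + 1/(2*F) - (2 + F + O)/F)
101 + Z(-7, 9)*l = 101 + (-1 + 1/(-7) - 3/2/9 - 1*(-7)/9)*(1/55) = 101 + (-1 - 1/7 - 3/2*1/9 - 1*(-7)*1/9)*(1/55) = 101 + (-1 - 1/7 - 1/6 + 7/9)*(1/55) = 101 - 67/126*1/55 = 101 - 67/6930 = 699863/6930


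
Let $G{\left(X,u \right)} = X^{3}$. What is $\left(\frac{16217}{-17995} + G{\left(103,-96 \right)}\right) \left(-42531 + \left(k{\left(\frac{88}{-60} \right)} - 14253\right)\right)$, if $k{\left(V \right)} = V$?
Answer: $- \frac{16749105771955736}{269925} \approx -6.2051 \cdot 10^{10}$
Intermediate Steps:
$\left(\frac{16217}{-17995} + G{\left(103,-96 \right)}\right) \left(-42531 + \left(k{\left(\frac{88}{-60} \right)} - 14253\right)\right) = \left(\frac{16217}{-17995} + 103^{3}\right) \left(-42531 - \left(14253 - \frac{88}{-60}\right)\right) = \left(16217 \left(- \frac{1}{17995}\right) + 1092727\right) \left(-42531 + \left(88 \left(- \frac{1}{60}\right) - 14253\right)\right) = \left(- \frac{16217}{17995} + 1092727\right) \left(-42531 - \frac{213817}{15}\right) = \frac{19663606148 \left(-42531 - \frac{213817}{15}\right)}{17995} = \frac{19663606148}{17995} \left(- \frac{851782}{15}\right) = - \frac{16749105771955736}{269925}$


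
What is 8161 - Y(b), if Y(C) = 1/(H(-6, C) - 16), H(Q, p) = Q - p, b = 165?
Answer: 1526108/187 ≈ 8161.0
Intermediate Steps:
Y(C) = 1/(-22 - C) (Y(C) = 1/((-6 - C) - 16) = 1/(-22 - C))
8161 - Y(b) = 8161 - (-1)/(22 + 165) = 8161 - (-1)/187 = 8161 - 1*(-1/187) = 8161 + 1/187 = 1526108/187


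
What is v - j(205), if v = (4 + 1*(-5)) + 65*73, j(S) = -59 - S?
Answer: 5008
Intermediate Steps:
v = 4744 (v = (4 - 5) + 4745 = -1 + 4745 = 4744)
v - j(205) = 4744 - (-59 - 1*205) = 4744 - (-59 - 205) = 4744 - 1*(-264) = 4744 + 264 = 5008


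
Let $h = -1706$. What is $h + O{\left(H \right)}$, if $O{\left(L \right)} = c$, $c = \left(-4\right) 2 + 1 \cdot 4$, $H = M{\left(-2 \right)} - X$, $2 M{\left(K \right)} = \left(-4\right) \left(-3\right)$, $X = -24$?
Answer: $-1710$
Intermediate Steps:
$M{\left(K \right)} = 6$ ($M{\left(K \right)} = \frac{\left(-4\right) \left(-3\right)}{2} = \frac{1}{2} \cdot 12 = 6$)
$H = 30$ ($H = 6 - -24 = 6 + 24 = 30$)
$c = -4$ ($c = -8 + 4 = -4$)
$O{\left(L \right)} = -4$
$h + O{\left(H \right)} = -1706 - 4 = -1710$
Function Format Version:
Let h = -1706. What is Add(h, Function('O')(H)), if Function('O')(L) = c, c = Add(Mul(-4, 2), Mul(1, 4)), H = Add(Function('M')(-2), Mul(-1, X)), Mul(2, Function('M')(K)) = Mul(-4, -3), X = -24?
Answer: -1710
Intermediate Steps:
Function('M')(K) = 6 (Function('M')(K) = Mul(Rational(1, 2), Mul(-4, -3)) = Mul(Rational(1, 2), 12) = 6)
H = 30 (H = Add(6, Mul(-1, -24)) = Add(6, 24) = 30)
c = -4 (c = Add(-8, 4) = -4)
Function('O')(L) = -4
Add(h, Function('O')(H)) = Add(-1706, -4) = -1710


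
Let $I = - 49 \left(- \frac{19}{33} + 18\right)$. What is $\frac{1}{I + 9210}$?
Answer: $\frac{33}{275755} \approx 0.00011967$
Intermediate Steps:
$I = - \frac{28175}{33}$ ($I = - 49 \left(\left(-19\right) \frac{1}{33} + 18\right) = - 49 \left(- \frac{19}{33} + 18\right) = \left(-49\right) \frac{575}{33} = - \frac{28175}{33} \approx -853.79$)
$\frac{1}{I + 9210} = \frac{1}{- \frac{28175}{33} + 9210} = \frac{1}{\frac{275755}{33}} = \frac{33}{275755}$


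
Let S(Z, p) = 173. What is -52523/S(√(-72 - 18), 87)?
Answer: -52523/173 ≈ -303.60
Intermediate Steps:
-52523/S(√(-72 - 18), 87) = -52523/173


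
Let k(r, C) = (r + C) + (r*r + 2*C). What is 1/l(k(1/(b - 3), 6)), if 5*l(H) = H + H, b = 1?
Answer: 10/71 ≈ 0.14085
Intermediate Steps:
k(r, C) = r + r² + 3*C (k(r, C) = (C + r) + (r² + 2*C) = r + r² + 3*C)
l(H) = 2*H/5 (l(H) = (H + H)/5 = (2*H)/5 = 2*H/5)
1/l(k(1/(b - 3), 6)) = 1/(2*(1/(1 - 3) + (1/(1 - 3))² + 3*6)/5) = 1/(2*(1/(-2) + (1/(-2))² + 18)/5) = 1/(2*(-½ + (-½)² + 18)/5) = 1/(2*(-½ + ¼ + 18)/5) = 1/((⅖)*(71/4)) = 1/(71/10) = 10/71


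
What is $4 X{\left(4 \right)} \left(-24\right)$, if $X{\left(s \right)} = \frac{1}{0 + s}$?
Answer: $-24$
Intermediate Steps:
$X{\left(s \right)} = \frac{1}{s}$
$4 X{\left(4 \right)} \left(-24\right) = \frac{4}{4} \left(-24\right) = 4 \cdot \frac{1}{4} \left(-24\right) = 1 \left(-24\right) = -24$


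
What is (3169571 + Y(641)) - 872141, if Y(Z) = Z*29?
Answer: 2316019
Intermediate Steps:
Y(Z) = 29*Z
(3169571 + Y(641)) - 872141 = (3169571 + 29*641) - 872141 = (3169571 + 18589) - 872141 = 3188160 - 872141 = 2316019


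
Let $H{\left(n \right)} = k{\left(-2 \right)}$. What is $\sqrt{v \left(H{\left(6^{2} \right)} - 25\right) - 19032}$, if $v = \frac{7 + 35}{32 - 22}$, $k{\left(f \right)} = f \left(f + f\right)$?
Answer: $\frac{3 i \sqrt{53065}}{5} \approx 138.22 i$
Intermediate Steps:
$k{\left(f \right)} = 2 f^{2}$ ($k{\left(f \right)} = f 2 f = 2 f^{2}$)
$v = \frac{21}{5}$ ($v = \frac{42}{10} = 42 \cdot \frac{1}{10} = \frac{21}{5} \approx 4.2$)
$H{\left(n \right)} = 8$ ($H{\left(n \right)} = 2 \left(-2\right)^{2} = 2 \cdot 4 = 8$)
$\sqrt{v \left(H{\left(6^{2} \right)} - 25\right) - 19032} = \sqrt{\frac{21 \left(8 - 25\right)}{5} - 19032} = \sqrt{\frac{21}{5} \left(-17\right) - 19032} = \sqrt{- \frac{357}{5} - 19032} = \sqrt{- \frac{95517}{5}} = \frac{3 i \sqrt{53065}}{5}$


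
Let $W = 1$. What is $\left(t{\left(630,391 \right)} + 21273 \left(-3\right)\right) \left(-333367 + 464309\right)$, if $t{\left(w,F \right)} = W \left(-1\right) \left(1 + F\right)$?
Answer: $-8407916762$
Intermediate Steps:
$t{\left(w,F \right)} = -1 - F$ ($t{\left(w,F \right)} = 1 \left(-1\right) \left(1 + F\right) = - (1 + F) = -1 - F$)
$\left(t{\left(630,391 \right)} + 21273 \left(-3\right)\right) \left(-333367 + 464309\right) = \left(\left(-1 - 391\right) + 21273 \left(-3\right)\right) \left(-333367 + 464309\right) = \left(\left(-1 - 391\right) - 63819\right) 130942 = \left(-392 - 63819\right) 130942 = \left(-64211\right) 130942 = -8407916762$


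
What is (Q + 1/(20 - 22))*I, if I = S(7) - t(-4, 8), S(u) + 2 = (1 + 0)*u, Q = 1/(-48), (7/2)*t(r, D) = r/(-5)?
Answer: -835/336 ≈ -2.4851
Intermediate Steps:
t(r, D) = -2*r/35 (t(r, D) = 2*(r/(-5))/7 = 2*(r*(-⅕))/7 = 2*(-r/5)/7 = -2*r/35)
Q = -1/48 ≈ -0.020833
S(u) = -2 + u (S(u) = -2 + (1 + 0)*u = -2 + 1*u = -2 + u)
I = 167/35 (I = (-2 + 7) - (-2)*(-4)/35 = 5 - 1*8/35 = 5 - 8/35 = 167/35 ≈ 4.7714)
(Q + 1/(20 - 22))*I = (-1/48 + 1/(20 - 22))*(167/35) = (-1/48 + 1/(-2))*(167/35) = (-1/48 - ½)*(167/35) = -25/48*167/35 = -835/336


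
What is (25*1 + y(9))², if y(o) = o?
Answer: 1156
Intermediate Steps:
(25*1 + y(9))² = (25*1 + 9)² = (25 + 9)² = 34² = 1156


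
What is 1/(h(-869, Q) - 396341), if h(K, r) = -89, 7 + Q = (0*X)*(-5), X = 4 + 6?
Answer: -1/396430 ≈ -2.5225e-6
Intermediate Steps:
X = 10
Q = -7 (Q = -7 + (0*10)*(-5) = -7 + 0*(-5) = -7 + 0 = -7)
1/(h(-869, Q) - 396341) = 1/(-89 - 396341) = 1/(-396430) = -1/396430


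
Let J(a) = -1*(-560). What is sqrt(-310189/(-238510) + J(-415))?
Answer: sqrt(31930714434390)/238510 ≈ 23.692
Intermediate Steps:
J(a) = 560
sqrt(-310189/(-238510) + J(-415)) = sqrt(-310189/(-238510) + 560) = sqrt(-310189*(-1/238510) + 560) = sqrt(310189/238510 + 560) = sqrt(133875789/238510) = sqrt(31930714434390)/238510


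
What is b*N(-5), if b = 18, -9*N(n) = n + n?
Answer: 20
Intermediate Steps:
N(n) = -2*n/9 (N(n) = -(n + n)/9 = -2*n/9)
b*N(-5) = 18*(-2/9*(-5)) = 18*(10/9) = 20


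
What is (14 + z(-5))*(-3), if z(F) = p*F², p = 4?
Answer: -342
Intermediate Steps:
z(F) = 4*F²
(14 + z(-5))*(-3) = (14 + 4*(-5)²)*(-3) = (14 + 4*25)*(-3) = (14 + 100)*(-3) = 114*(-3) = -342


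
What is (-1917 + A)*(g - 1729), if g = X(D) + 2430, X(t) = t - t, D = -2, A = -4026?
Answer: -4166043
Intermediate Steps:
X(t) = 0
g = 2430 (g = 0 + 2430 = 2430)
(-1917 + A)*(g - 1729) = (-1917 - 4026)*(2430 - 1729) = -5943*701 = -4166043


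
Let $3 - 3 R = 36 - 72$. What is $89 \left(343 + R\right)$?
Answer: $31684$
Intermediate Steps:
$R = 13$ ($R = 1 - \frac{36 - 72}{3} = 1 - -12 = 1 + 12 = 13$)
$89 \left(343 + R\right) = 89 \left(343 + 13\right) = 89 \cdot 356 = 31684$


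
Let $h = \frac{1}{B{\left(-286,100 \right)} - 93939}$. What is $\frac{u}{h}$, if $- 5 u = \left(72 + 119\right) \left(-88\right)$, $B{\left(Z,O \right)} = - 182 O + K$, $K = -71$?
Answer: $-377205136$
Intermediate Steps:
$B{\left(Z,O \right)} = -71 - 182 O$ ($B{\left(Z,O \right)} = - 182 O - 71 = -71 - 182 O$)
$u = \frac{16808}{5}$ ($u = - \frac{\left(72 + 119\right) \left(-88\right)}{5} = - \frac{191 \left(-88\right)}{5} = \left(- \frac{1}{5}\right) \left(-16808\right) = \frac{16808}{5} \approx 3361.6$)
$h = - \frac{1}{112210}$ ($h = \frac{1}{\left(-71 - 18200\right) - 93939} = \frac{1}{-18271 - 93939} = \frac{1}{-112210} = - \frac{1}{112210} \approx -8.9119 \cdot 10^{-6}$)
$\frac{u}{h} = \frac{16808}{5 \left(- \frac{1}{112210}\right)} = \frac{16808}{5} \left(-112210\right) = -377205136$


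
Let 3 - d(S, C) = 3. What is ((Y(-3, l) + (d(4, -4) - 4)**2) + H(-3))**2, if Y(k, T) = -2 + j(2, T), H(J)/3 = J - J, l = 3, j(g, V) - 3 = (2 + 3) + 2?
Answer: 576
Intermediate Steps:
j(g, V) = 10 (j(g, V) = 3 + ((2 + 3) + 2) = 3 + (5 + 2) = 3 + 7 = 10)
H(J) = 0 (H(J) = 3*(J - J) = 3*0 = 0)
d(S, C) = 0 (d(S, C) = 3 - 1*3 = 3 - 3 = 0)
Y(k, T) = 8 (Y(k, T) = -2 + 10 = 8)
((Y(-3, l) + (d(4, -4) - 4)**2) + H(-3))**2 = ((8 + (0 - 4)**2) + 0)**2 = ((8 + (-4)**2) + 0)**2 = ((8 + 16) + 0)**2 = (24 + 0)**2 = 24**2 = 576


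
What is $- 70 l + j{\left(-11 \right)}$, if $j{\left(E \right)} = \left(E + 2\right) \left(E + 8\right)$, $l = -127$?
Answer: $8917$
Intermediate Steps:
$j{\left(E \right)} = \left(2 + E\right) \left(8 + E\right)$
$- 70 l + j{\left(-11 \right)} = \left(-70\right) \left(-127\right) + \left(16 + \left(-11\right)^{2} + 10 \left(-11\right)\right) = 8890 + \left(16 + 121 - 110\right) = 8890 + 27 = 8917$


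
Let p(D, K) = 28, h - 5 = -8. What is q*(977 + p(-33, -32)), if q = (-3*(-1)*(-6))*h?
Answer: 54270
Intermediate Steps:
h = -3 (h = 5 - 8 = -3)
q = 54 (q = (-3*(-1)*(-6))*(-3) = (3*(-6))*(-3) = -18*(-3) = 54)
q*(977 + p(-33, -32)) = 54*(977 + 28) = 54*1005 = 54270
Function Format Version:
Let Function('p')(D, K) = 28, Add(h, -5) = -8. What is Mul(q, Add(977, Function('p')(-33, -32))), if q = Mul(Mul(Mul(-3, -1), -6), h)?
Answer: 54270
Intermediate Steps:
h = -3 (h = Add(5, -8) = -3)
q = 54 (q = Mul(Mul(Mul(-3, -1), -6), -3) = Mul(Mul(3, -6), -3) = Mul(-18, -3) = 54)
Mul(q, Add(977, Function('p')(-33, -32))) = Mul(54, Add(977, 28)) = Mul(54, 1005) = 54270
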